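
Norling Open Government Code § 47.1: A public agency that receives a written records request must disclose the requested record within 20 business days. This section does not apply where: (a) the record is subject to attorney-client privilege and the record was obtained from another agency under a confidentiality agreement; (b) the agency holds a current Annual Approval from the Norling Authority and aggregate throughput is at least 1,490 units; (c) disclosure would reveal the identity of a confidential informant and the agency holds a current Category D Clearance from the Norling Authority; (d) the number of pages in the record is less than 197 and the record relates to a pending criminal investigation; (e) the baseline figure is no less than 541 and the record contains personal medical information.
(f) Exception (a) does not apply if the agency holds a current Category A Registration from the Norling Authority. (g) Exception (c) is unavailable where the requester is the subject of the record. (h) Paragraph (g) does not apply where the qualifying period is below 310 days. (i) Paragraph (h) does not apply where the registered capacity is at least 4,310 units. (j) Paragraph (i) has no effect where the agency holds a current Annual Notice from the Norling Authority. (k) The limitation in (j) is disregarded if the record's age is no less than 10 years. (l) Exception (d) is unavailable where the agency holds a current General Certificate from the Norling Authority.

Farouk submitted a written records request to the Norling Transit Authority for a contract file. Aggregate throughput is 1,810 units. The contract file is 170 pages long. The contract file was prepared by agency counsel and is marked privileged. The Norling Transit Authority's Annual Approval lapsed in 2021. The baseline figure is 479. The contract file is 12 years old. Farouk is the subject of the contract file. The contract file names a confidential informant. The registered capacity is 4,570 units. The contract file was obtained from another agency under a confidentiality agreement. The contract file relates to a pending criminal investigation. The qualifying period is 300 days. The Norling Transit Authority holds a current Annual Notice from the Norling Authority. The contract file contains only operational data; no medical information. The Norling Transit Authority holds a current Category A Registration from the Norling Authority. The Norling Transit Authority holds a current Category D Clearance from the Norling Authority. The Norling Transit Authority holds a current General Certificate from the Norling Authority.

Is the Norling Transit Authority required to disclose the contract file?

Yes — the Norling Transit Authority must disclose the contract file.

Exception (a): the contract file is privileged; the contract file was obtained under a confidentiality agreement — every condition holds. Turning to paragraph (f): (f) applies — a current Category A Registration is held. (a) is therefore removed.
Exception (b) requires that the agency holds a current Annual Approval from the Norling Authority; but the Annual Approval is not current, so (b) is unavailable.
Exception (c)'s conditions are all satisfied: the contract file names a confidential informant; a current Category D Clearance is held. However, paragraphs (g)–(k) must be considered: (g) applies — Farouk is the subject of the contract file. (h) would limit (g) — the qualifying period is 300 days, below the 310 days limit — but (i) sets (h) aside: (i) operates against (h): the registered capacity is 4,570 units, meeting the 4,310 units threshold. (j) is engaged (a current Annual Notice is held), but yields to (k): (k) is triggered — the record's age is 12 years, meeting the 10 years threshold. So (c) is unavailable.
Exception (d)'s conditions are all satisfied: the number of pages in the record is 170, less than the 197 limit; the contract file relates to a pending investigation. Turning to paragraph (l): (l) is engaged — a current General Certificate is held. Exception (d) does not apply.
Exception (e) fails — the baseline figure is 479, short of 541.
No exception displaces § 47.1.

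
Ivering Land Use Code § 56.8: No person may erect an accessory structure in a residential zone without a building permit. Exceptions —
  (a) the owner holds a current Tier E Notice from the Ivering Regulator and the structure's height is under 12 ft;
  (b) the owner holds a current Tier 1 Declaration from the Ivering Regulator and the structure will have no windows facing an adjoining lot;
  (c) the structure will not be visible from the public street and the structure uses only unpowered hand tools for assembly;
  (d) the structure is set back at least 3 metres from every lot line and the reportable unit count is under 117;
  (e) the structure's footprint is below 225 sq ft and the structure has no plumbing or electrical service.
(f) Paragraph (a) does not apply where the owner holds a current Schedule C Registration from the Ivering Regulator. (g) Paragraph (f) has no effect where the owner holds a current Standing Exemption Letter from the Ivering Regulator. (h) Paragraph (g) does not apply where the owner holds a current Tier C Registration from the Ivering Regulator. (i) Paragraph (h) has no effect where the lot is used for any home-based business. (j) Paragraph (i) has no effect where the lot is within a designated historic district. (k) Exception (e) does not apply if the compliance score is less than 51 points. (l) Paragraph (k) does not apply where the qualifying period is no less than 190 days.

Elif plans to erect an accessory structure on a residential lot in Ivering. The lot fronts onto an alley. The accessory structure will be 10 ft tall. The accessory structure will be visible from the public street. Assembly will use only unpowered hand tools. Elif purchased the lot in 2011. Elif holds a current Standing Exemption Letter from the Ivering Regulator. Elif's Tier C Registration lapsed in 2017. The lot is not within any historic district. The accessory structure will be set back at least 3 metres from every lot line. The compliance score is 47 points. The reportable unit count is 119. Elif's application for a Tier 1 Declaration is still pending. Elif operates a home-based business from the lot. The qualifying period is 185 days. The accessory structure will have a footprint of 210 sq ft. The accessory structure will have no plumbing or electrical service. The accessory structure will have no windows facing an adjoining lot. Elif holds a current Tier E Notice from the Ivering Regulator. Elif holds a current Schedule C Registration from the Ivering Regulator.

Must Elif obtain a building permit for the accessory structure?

No — exception (a) applies; Elif does not need a building permit.

All of (a)'s requirements are met (a current Tier E Notice is held; the structure's height is 10 ft, under the 12 ft limit). Considering the limiting provisions: (f) would limit (a) — a current Schedule C Registration is held — but (g) sets (f) aside: (g) is engaged — a current Standing Exemption Letter is held. (h) does not operate here (the Tier C Registration is not current), so (g) stands. (a) remains available.
Exception (b) requires that the owner holds a current Tier 1 Declaration from the Ivering Regulator; but no current Tier 1 Declaration is held, so (b) is unavailable.
Exception (c) does not apply: the structure will be visible from the street.
Exception (d) requires that the reportable unit count is under 117; but the reportable unit count is 119, not under 117, so (d) is unavailable.
All of (e)'s requirements are met (the structure's footprint is 210 sq ft, below the 225 sq ft limit; there is no plumbing or electrical service). Turning to paragraphs (k)–(l): (k) operates against (e): the compliance score is 47 points, less than the 51 points limit. (l), which would lift (k), is not engaged — the qualifying period is 185 days, short of 190 days. So (e) is unavailable.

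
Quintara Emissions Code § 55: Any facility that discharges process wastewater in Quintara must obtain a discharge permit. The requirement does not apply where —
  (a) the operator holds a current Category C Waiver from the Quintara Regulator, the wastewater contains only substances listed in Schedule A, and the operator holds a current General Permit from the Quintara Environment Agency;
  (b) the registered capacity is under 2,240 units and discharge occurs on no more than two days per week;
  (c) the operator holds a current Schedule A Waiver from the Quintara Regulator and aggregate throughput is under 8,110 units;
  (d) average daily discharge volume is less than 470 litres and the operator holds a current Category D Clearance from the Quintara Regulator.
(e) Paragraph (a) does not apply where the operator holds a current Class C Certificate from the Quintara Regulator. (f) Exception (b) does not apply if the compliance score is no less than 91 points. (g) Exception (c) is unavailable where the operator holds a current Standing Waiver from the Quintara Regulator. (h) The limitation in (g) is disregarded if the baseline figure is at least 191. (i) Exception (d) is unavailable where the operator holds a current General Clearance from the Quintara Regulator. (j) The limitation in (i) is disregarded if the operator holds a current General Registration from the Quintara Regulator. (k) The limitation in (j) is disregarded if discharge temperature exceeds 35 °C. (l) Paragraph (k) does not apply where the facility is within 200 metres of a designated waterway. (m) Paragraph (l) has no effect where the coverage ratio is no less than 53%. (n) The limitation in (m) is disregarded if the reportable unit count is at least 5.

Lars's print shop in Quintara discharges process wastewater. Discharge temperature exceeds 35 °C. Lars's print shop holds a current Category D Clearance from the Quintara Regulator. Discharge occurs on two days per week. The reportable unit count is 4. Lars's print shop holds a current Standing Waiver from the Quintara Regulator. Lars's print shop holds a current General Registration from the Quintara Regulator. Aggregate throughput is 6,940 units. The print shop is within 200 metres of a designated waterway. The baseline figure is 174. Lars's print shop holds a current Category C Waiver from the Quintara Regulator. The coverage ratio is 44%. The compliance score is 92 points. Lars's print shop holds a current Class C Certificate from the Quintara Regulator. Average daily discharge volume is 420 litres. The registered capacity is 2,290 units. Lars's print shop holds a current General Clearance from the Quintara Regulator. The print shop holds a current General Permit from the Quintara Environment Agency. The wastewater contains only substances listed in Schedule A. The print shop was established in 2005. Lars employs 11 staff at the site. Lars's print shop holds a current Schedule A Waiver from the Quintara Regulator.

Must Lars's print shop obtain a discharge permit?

No — exception (d) applies; Lars's print shop is not required to obtain a discharge permit.

Exception (a) is satisfied on its face — a current Category C Waiver is held; the wastewater is Schedule-A-only; a current General Permit is held. Turning to paragraph (e): (e) operates against (a): a current Class C Certificate is held. So (a) is unavailable.
Exception (b) fails — the registered capacity is 2,290 units, not under 2,240 units.
Exception (c)'s conditions are all satisfied: a current Schedule A Waiver is held; aggregate throughput is 6,940 units, under the 8,110 units limit. But applying paragraphs (g)–(h): (g) operates against (c): a current Standing Waiver is held. (h), which would lift (g), is not triggered — the baseline figure is 174, short of 191. So (c) is unavailable.
All of (d)'s requirements are met (average daily discharge volume is 420 litres, less than the 470 litres limit; a current Category D Clearance is held). Under paragraphs (i)–(n): (i) would limit (d) — a current General Clearance is held — but (j) sets (i) aside: (j) operates — a current General Registration is held. (k) applies (discharge temperature exceeds 35 °C), but yields to (l): (l) operates against (k): the print shop is within 200 m of a designated waterway. (m) is not triggered (the coverage ratio is 44%, short of 53%), so (l) stands. Exception (d) stands.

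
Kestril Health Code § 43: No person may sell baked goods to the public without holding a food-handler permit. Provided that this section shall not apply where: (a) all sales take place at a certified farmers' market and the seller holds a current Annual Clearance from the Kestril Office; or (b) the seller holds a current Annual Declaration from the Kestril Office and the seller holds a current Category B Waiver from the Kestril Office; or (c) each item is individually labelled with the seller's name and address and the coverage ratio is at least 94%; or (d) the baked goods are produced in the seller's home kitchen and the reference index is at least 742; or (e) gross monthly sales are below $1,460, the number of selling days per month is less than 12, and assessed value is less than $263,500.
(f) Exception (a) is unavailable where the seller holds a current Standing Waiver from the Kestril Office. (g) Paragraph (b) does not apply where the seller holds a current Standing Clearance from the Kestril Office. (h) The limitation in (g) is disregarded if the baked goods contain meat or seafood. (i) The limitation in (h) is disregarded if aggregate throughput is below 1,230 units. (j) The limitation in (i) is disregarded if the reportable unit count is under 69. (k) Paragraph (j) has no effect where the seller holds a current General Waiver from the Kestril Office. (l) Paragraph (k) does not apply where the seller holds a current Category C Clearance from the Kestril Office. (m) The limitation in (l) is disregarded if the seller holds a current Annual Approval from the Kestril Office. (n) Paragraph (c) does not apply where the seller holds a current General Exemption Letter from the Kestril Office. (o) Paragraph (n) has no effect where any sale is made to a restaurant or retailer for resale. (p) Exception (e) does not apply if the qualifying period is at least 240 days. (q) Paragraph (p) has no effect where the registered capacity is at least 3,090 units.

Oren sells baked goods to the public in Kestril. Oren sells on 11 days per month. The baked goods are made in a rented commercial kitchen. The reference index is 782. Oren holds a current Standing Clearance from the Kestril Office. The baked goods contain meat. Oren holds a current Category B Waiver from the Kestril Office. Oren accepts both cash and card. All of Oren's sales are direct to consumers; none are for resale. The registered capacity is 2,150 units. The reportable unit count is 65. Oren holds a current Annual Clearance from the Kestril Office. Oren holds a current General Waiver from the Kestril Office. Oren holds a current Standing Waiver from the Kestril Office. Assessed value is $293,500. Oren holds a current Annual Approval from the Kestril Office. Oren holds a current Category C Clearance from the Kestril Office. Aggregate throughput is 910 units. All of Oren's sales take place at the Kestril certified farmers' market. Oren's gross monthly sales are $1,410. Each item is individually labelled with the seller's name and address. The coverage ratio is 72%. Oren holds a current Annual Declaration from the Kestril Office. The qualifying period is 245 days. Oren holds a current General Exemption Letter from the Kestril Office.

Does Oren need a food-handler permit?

Exception (a)'s conditions are all satisfied: all sales are at a certified farmers' market; a current Annual Clearance is held. But: (f) operates against (a): a current Standing Waiver is held. (a) is therefore removed.
Exception (b) is satisfied on its face — a current Annual Declaration is held; a current Category B Waiver is held. Turning to paragraphs (g)–(m): (g) operates against (b): a current Standing Clearance is held. (h) is triggered (the baked goods contain meat), but is itself disapplied by (i): (i) is triggered — aggregate throughput is 910 units, below the 1,230 units limit. (j) would limit (i) — the reportable unit count is 65, under the 69 limit — but (k) sets (j) aside: (k) operates against (j): a current General Waiver is held. (l) operates (a current Category C Clearance is held), but yields to (m): (m) operates against (l): a current Annual Approval is held. So (b) is unavailable.
Exception (c) does not apply: the coverage ratio is 72%, short of 94%.
Exception (d) does not apply: the baked goods are made in a commercial kitchen, not a home kitchen.
Exception (e) fails — assessed value is $293,500, not less than $263,500.
Every exception is unavailable, so the rule governs.

Yes — Oren must hold a food-handler permit.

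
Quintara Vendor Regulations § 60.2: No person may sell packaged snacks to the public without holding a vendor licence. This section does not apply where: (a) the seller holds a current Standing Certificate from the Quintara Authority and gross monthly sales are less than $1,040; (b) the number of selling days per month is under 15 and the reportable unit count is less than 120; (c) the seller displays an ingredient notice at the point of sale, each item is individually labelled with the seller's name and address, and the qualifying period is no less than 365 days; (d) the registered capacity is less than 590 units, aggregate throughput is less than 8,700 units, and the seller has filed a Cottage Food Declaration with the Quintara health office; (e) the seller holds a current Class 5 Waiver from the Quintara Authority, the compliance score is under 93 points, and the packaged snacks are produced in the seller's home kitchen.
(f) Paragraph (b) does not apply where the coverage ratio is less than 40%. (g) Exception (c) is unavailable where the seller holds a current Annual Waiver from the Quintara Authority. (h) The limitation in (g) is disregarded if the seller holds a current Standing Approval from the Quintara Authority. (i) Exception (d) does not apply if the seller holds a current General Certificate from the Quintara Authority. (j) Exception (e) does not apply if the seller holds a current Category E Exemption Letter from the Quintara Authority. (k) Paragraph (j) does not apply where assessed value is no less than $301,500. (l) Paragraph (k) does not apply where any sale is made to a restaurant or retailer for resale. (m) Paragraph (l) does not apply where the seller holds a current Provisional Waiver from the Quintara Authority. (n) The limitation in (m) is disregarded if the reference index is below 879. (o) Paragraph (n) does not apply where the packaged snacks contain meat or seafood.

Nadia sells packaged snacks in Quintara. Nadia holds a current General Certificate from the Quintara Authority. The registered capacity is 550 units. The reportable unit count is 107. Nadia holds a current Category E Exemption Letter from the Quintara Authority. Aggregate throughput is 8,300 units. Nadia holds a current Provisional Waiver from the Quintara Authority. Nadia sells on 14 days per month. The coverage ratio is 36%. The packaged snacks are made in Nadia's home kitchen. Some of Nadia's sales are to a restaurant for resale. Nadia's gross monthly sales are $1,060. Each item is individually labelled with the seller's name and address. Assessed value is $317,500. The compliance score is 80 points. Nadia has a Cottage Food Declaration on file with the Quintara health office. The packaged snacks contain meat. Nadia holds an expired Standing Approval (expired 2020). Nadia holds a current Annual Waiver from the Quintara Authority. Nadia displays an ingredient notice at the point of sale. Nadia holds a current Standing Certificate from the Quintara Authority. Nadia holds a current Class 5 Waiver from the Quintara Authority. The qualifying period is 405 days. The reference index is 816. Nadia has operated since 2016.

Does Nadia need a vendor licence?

No — exception (e) applies; Nadia is not required to hold a vendor licence.

Exception (a) fails — gross monthly sales are $1,060, not less than $1,040.
Exception (b) is satisfied on its face — the number of selling days per month is 14, under the 15 limit; the reportable unit count is 107, less than the 120 limit. Turning to paragraph (f): (f) applies — the coverage ratio is 36%, less than the 40% limit. So (b) is unavailable.
Exception (c) is satisfied on its face — an ingredient notice is displayed; items are individually labelled; the qualifying period is 405 days, meeting the 365 days threshold. Turning to paragraphs (g)–(h): (g) operates against (c): a current Annual Waiver is held. (h) is inapplicable (no current Standing Approval is held), so (g) stands. (c) is therefore removed.
Exception (d)'s conditions are all satisfied: the registered capacity is 550 units, less than the 590 units limit; aggregate throughput is 8,300 units, less than the 8,700 units limit; a Cottage Food Declaration is on file. But: (i) is triggered — a current General Certificate is held. So (d) is unavailable.
Exception (e)'s conditions are all satisfied: a current Class 5 Waiver is held; the compliance score is 80 points, under the 93 points limit; the packaged snacks are home-kitchen produced. As to paragraphs (j)–(o): (j) would limit (e) — a current Category E Exemption Letter is held — but (k) sets (j) aside: (k) operates against (j): assessed value is $317,500, meeting the $301,500 threshold. (l) is triggered (some sales are to a restaurant for resale), but is set aside by (m): (m) operates against (l): a current Provisional Waiver is held. (n) is triggered (the reference index is 816, below the 879 limit), but is overridden by (o): (o) operates against (n): the packaged snacks contain meat. (e) remains available.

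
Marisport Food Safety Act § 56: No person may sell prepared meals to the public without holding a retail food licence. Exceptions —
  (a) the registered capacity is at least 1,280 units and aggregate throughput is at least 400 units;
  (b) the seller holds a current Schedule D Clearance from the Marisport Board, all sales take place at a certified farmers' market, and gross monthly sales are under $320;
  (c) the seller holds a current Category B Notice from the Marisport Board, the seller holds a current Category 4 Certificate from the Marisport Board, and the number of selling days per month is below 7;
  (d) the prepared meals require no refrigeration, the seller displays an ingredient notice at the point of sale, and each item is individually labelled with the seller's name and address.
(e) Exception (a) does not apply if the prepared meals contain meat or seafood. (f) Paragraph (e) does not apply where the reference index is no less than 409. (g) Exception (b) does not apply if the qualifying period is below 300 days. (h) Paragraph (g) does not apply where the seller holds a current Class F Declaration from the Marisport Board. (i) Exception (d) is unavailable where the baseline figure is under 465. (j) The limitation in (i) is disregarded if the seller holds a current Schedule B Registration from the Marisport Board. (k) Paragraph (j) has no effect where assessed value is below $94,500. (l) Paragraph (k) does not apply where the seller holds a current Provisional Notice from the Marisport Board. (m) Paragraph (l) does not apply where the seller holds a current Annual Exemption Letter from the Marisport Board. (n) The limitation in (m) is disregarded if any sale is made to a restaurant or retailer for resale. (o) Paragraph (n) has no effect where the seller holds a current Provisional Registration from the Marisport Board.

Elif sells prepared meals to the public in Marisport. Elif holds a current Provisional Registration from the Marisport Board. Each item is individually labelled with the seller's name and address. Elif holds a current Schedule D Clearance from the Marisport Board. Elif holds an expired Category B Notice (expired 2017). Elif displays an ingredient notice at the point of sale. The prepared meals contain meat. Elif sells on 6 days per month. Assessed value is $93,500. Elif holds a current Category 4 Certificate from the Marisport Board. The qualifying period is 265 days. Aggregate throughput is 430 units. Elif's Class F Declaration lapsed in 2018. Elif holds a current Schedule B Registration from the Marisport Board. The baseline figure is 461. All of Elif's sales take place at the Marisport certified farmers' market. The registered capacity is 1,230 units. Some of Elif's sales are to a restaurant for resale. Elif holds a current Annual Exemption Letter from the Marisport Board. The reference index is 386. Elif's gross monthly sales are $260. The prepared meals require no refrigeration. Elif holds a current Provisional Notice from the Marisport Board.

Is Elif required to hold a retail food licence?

Yes — Elif must hold a retail food licence.

Exception (a) fails — the registered capacity is 1,230 units, short of 1,280 units.
All of (b)'s requirements are met (a current Schedule D Clearance is held; all sales are at a certified farmers' market; gross monthly sales are $260, under the $320 limit). But: (g) operates against (b): the qualifying period is 265 days, below the 300 days limit. (h), which would lift (g), does not operate here — no current Class F Declaration is held. Exception (b) does not apply.
Exception (c) does not apply: the Category B Notice is not current.
Exception (d): the prepared meals are shelf-stable; an ingredient notice is displayed; items are individually labelled — every condition holds. Turning to paragraphs (i)–(o): (i) is engaged — the baseline figure is 461, under the 465 limit. (j) would limit (i) — a current Schedule B Registration is held — but (k) sets (j) aside: (k) is triggered — assessed value is $93,500, below the $94,500 limit. (l) applies (a current Provisional Notice is held), but is itself disapplied by (m): (m) is triggered — a current Annual Exemption Letter is held. (n) would limit (m) — some sales are to a restaurant for resale — but (o) sets (n) aside: (o) operates against (n): a current Provisional Registration is held. Exception (d) does not apply.
No exception displaces § 56.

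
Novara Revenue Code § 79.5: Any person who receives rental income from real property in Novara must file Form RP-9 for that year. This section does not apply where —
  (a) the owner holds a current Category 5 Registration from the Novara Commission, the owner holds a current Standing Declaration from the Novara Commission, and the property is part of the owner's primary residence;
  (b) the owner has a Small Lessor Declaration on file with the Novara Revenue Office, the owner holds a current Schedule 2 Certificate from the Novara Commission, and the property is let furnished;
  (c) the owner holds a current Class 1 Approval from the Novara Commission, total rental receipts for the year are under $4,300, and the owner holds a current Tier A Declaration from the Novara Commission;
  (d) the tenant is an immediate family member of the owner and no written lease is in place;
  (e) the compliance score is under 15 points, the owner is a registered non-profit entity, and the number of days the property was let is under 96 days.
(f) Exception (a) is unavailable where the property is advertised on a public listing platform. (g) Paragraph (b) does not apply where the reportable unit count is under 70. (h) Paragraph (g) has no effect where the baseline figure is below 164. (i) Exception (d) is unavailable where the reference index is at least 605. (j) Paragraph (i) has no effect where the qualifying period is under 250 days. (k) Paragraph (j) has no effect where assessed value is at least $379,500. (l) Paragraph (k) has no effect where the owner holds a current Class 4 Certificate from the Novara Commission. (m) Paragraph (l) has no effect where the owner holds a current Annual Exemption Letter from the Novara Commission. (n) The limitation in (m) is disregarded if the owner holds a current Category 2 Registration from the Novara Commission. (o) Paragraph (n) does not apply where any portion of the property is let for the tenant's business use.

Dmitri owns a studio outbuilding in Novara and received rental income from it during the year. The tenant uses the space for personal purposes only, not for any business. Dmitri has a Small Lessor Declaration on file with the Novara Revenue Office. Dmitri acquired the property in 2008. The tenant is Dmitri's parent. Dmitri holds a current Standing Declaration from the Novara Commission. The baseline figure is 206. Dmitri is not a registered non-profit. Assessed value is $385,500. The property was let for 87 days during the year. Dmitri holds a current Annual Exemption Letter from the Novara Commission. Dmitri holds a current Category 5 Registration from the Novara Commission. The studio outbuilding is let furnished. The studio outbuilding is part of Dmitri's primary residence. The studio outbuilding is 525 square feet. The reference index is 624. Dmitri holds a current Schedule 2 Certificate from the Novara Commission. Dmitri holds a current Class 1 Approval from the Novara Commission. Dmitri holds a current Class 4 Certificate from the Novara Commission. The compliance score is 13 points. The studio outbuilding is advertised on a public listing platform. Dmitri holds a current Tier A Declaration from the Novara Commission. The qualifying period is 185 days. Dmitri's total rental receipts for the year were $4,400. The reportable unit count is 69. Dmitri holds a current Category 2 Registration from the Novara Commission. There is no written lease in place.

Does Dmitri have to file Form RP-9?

No — exception (d) applies; Dmitri is not required to file Form RP-9.

Exception (a) is satisfied on its face — a current Category 5 Registration is held; a current Standing Declaration is held; the studio outbuilding is part of the primary residence. Turning to paragraph (f): (f) is engaged — the property is publicly advertised. Exception (a) does not apply.
Exception (b): a Small Lessor Declaration is on file; a current Schedule 2 Certificate is held; the property is let furnished — every condition holds. But: (g) is triggered — the reportable unit count is 69, under the 70 limit. (h), which would lift (g), is not engaged — the baseline figure is 206, not below 164. (b) is therefore removed.
Exception (c) requires that total rental receipts for the year are under $4,300; but total rental receipts for the year are $4,400, not under $4,300, so (c) is unavailable.
All of (d)'s requirements are met (the tenant is an immediate family member; there is no written lease). Under paragraphs (i)–(o): (i) would limit (d) — the reference index is 624, meeting the 605 threshold — but (j) sets (i) aside: (j) is triggered — the qualifying period is 185 days, under the 250 days limit. (k) would limit (j) — assessed value is $385,500, meeting the $379,500 threshold — but (l) sets (k) aside: (l) is triggered — a current Class 4 Certificate is held. (m) would limit (l) — a current Annual Exemption Letter is held — but (n) sets (m) aside: (n) operates against (m): a current Category 2 Registration is held. (o), which would lift (n), does not operate here — the space is used for personal purposes only. Exception (d) stands.
Exception (e) requires that the owner is a registered non-profit entity; but Dmitri is not a registered non-profit, so (e) is unavailable.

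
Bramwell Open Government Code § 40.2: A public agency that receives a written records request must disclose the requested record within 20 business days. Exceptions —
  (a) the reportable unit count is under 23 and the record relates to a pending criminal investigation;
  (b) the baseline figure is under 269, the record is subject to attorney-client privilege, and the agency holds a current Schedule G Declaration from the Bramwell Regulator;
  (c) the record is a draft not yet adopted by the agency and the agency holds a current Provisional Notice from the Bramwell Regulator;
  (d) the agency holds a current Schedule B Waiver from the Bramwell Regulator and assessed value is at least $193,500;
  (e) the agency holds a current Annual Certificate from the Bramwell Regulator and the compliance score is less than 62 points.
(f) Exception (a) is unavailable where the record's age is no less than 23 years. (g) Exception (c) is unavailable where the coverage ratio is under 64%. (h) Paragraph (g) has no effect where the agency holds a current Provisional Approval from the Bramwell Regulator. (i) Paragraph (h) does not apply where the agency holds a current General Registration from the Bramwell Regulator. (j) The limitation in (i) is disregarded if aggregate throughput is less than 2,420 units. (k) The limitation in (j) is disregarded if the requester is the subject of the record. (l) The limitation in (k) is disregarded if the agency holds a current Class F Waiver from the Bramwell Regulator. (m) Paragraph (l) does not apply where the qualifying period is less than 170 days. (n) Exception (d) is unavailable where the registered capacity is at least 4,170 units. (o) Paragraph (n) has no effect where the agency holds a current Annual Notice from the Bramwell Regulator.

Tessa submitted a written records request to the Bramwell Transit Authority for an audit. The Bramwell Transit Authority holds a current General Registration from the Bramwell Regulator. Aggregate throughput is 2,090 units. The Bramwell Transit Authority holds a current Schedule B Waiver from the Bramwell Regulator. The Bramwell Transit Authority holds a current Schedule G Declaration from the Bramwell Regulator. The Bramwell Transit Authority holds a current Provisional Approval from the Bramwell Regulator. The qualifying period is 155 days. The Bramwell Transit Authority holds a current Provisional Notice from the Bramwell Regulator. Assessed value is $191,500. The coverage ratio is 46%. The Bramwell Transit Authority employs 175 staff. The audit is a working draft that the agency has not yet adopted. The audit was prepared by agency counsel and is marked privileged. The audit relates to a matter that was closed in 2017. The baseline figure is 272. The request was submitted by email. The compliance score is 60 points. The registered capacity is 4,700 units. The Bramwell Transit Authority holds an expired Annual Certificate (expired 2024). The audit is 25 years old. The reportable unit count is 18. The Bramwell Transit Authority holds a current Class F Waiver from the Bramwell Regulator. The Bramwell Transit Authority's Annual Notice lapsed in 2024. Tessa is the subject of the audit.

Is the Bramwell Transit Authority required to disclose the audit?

Yes — the Bramwell Transit Authority must disclose the audit.

Exception (a) requires that the record relates to a pending criminal investigation; but the audit relates to a closed matter, so (a) is unavailable.
Exception (b) does not apply: the baseline figure is 272, not under 269.
Exception (c): the audit is an unadopted draft; a current Provisional Notice is held — every condition holds. But applying paragraphs (g)–(m): (g) applies — the coverage ratio is 46%, under the 64% limit. (h) is engaged (a current Provisional Approval is held), but is itself disapplied by (i): (i) operates — a current General Registration is held. (j) is triggered (aggregate throughput is 2,090 units, less than the 2,420 units limit), but is set aside by (k): (k) operates against (j): Tessa is the subject of the audit. (l) would limit (k) — a current Class F Waiver is held — but (m) sets (l) aside: (m) operates against (l): the qualifying period is 155 days, less than the 170 days limit. (c) is therefore removed.
Exception (d) requires that assessed value is at least $193,500; but assessed value is $191,500, short of $193,500, so (d) is unavailable.
Exception (e) does not apply: the Annual Certificate is not current.
No exception applies. The general rule governs.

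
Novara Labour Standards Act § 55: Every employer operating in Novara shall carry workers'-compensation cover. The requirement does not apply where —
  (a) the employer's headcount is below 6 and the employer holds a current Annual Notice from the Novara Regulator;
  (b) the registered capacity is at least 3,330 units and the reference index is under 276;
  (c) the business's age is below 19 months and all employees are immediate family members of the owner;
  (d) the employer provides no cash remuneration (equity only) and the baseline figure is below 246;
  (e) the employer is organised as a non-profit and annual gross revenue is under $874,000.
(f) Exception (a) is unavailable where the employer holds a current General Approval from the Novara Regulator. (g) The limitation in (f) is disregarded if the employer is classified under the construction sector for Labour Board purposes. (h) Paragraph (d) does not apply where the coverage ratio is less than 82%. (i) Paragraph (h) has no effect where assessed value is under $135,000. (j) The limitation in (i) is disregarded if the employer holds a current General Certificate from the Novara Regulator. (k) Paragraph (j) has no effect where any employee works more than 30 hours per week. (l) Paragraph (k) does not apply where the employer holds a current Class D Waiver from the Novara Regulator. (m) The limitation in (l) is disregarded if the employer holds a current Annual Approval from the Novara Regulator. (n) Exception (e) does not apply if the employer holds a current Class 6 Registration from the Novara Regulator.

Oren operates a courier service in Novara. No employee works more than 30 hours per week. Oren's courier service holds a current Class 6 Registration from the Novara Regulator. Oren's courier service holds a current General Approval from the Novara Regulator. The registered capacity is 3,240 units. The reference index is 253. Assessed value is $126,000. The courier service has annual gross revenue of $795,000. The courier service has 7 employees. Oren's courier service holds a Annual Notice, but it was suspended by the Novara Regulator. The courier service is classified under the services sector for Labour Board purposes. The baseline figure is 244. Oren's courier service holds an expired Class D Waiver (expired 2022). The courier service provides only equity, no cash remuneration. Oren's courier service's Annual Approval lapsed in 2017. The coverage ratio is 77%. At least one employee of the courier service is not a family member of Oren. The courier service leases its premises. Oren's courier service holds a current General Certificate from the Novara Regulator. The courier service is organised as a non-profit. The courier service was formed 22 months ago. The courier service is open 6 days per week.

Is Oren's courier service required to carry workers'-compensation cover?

Exception (a) requires that the employer's headcount is below 6; but the employer's headcount is 7, not below 6, so (a) is unavailable.
Exception (b) requires that the registered capacity is at least 3,330 units; but the registered capacity is 3,240 units, short of 3,330 units, so (b) is unavailable.
Exception (c) does not apply: the business's age is 22 months, not below 19 months.
Exception (d): remuneration is equity-only; the baseline figure is 244, below the 246 limit — every condition holds. But: (h) operates against (d): the coverage ratio is 77%, less than the 82% limit. (i) is engaged (assessed value is $126,000, under the $135,000 limit), but is itself disapplied by (j): (j) is triggered — a current General Certificate is held. (k), which would lift (j), is not engaged — no employee exceeds 30 hours/week. So (d) is unavailable.
Exception (e): the employer is a non-profit; annual gross revenue is $795,000, under the $874,000 limit — every condition holds. But applying paragraph (n): (n) is engaged — a current Class 6 Registration is held. So (e) is unavailable.
No exception displaces § 55.

Yes — Oren's courier service must carry workers'-compensation cover.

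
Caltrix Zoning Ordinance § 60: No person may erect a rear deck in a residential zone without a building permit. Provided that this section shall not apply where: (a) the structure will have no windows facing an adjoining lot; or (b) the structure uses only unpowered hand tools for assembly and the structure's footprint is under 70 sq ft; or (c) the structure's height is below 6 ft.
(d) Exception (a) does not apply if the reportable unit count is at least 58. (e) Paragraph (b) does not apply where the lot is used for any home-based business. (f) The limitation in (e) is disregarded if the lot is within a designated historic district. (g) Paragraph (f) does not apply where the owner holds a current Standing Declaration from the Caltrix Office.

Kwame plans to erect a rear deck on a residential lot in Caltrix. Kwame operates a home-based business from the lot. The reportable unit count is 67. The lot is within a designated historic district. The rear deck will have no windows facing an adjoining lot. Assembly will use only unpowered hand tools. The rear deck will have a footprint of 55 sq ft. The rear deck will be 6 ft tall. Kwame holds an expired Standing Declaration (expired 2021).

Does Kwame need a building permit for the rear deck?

Exception (a): no windows face an adjoining lot — every condition holds. Turning to paragraph (d): (d) operates against (a): the reportable unit count is 67, meeting the 58 threshold. Exception (a) does not apply.
Exception (b): assembly uses only hand tools; the structure's footprint is 55 sq ft, under the 70 sq ft limit — every condition holds. Considering the limiting provisions: (e) would limit (b) — a home-based business operates on the lot — but (f) sets (e) aside: (f) operates against (e): the lot is in a historic district. (g), which would lift (f), is inapplicable — the Standing Declaration is not current. (b) remains available.
Exception (c) fails — the structure's height is 6 ft, not below 6 ft.

No — exception (b) applies; Kwame does not need a building permit.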